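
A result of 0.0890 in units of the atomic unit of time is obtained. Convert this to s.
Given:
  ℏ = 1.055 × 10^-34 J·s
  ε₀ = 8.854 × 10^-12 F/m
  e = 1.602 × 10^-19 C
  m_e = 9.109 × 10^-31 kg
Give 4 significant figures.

2.156 × 10^-18 s

One atomic unit of time: τ_au = (4πε₀)²ℏ³/(m_e e⁴) = 2.423 × 10^-17 s.
0.0890 × 2.423 × 10^-17 s = 2.156 × 10^-18 s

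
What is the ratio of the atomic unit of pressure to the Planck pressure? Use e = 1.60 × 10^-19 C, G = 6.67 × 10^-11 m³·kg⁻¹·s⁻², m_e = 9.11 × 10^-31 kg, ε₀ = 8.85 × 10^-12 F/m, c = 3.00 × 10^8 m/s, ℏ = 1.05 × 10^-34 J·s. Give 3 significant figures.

atomic unit of pressure: P_au = E_h/a₀³ = m_e⁴e¹⁰/((4πε₀)⁵ℏ⁸) = 3.01 × 10^13 Pa
Planck pressure: p_P = c⁷/(ℏG²) = 4.68 × 10^113 Pa
ratio = 3.01 × 10^13 / 4.68 × 10^113 = 6.44 × 10^-101

6.44 × 10^-101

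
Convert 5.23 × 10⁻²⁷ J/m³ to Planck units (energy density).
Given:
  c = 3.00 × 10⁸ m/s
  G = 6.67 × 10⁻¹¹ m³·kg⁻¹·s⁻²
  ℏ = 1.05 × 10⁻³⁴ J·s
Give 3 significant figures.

Planck energy density: u_P = c⁷/(ℏG²) = 4.68 × 10¹¹³ J/m³.
5.23 × 10⁻²⁷ / 4.68 × 10¹¹³ = 1.12 × 10⁻¹⁴⁰

1.12 × 10⁻¹⁴⁰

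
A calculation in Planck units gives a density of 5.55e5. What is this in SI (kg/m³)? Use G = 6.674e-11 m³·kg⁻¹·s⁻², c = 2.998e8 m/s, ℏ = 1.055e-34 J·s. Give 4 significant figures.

One Planck density: ρ_P = c⁵/(ℏG²) = 5.154e96 kg/m³.
5.55e5 × 5.154e96 kg/m³ = 2.860e102 kg/m³

2.860e102 kg/m³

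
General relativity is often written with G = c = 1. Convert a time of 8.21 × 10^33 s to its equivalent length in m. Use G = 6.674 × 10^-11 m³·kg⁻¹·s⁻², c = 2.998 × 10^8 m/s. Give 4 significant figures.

Time → length via c.
8.21 × 10^33 s × (c) = 2.461 × 10^42 m

2.461 × 10^42 m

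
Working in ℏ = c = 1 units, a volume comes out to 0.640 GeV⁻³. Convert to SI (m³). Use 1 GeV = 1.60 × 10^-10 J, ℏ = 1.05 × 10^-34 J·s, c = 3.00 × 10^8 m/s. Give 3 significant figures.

Volume is [L]³ = [E]⁻³·(ℏc)³.
1 GeV⁻³ → (ℏc)³ × (1 GeV in J)⁻³ = 7.63 × 10^-48 m³.
Result: 0.640 × 7.63 × 10^-48 = 4.88 × 10^-48 m³.

4.88 × 10^-48 m³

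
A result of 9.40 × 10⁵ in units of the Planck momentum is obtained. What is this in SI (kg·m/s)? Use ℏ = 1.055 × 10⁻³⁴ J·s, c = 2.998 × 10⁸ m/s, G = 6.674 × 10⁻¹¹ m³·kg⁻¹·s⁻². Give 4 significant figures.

6.135 × 10⁶ kg·m/s

One Planck momentum: p_P = √(ℏc³/G) = 6.527 kg·m/s.
9.40 × 10⁵ × 6.527 kg·m/s = 6.135 × 10⁶ kg·m/s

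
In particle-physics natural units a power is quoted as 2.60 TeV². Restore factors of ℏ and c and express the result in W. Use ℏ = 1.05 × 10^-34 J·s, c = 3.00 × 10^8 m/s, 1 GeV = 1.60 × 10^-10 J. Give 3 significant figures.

Power is [E]/[T] = [E]²/ℏ.
1 GeV² → 1/ℏ × (1 GeV in J)² = 2.44 × 10^14 W.
Convert the energy scale: 2.60 TeV² = 2.60 × 10^6 GeV².
Result: 2.60 × 10^6 × 2.44 × 10^14 = 6.34 × 10^20 W.

6.34 × 10^20 W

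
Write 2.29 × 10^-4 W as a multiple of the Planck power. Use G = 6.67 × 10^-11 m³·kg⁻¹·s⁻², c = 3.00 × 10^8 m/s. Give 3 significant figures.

6.29 × 10^-57

Planck power: P_P = c⁵/G = 3.64 × 10^52 W.
2.29 × 10^-4 / 3.64 × 10^52 = 6.29 × 10^-57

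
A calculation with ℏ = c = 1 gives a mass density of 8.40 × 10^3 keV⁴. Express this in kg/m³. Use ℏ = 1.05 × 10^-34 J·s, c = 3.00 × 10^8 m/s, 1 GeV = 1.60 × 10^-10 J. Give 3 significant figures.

Mass density is [E]/(c²[L]³) = [E]⁴/(ℏ³c⁵).
1 GeV⁴ → 1/(ℏ³c⁵) × (1 GeV in J)⁴ = 2.33 × 10^20 kg/m³.
Convert the energy scale: 8.40 × 10^3 keV⁴ = 8.40 × 10^-21 GeV⁴.
Result: 8.40 × 10^-21 × 2.33 × 10^20 = 1.96 kg/m³.

1.96 kg/m³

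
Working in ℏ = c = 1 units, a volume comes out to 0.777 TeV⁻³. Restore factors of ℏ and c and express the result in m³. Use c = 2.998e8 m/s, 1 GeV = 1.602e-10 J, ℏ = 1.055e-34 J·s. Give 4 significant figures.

5.980e-57 m³

Volume is [L]³ = [E]⁻³·(ℏc)³.
1 GeV⁻³ → (ℏc)³ × (1 GeV in J)⁻³ = 7.696e-48 m³.
Convert the energy scale: 0.777 TeV⁻³ = 7.77e-10 GeV⁻³.
Result: 7.77e-10 × 7.696e-48 = 5.980e-57 m³.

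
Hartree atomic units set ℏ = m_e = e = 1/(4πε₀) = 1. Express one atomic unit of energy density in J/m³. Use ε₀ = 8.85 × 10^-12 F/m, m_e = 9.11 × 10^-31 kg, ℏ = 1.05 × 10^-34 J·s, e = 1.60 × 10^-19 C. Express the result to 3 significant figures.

The unique combination of the constants set to 1 with dimensions of energy density is u_au = E_h/a₀³ = m_e⁴e¹⁰/((4πε₀)⁵ℏ⁸).
E_h = 4.38 × 10^-18 J
a₀ = 5.26 × 10^-11 m
E_h/a₀³ = 3.01 × 10^13 J/m³

3.01 × 10^13 J/m³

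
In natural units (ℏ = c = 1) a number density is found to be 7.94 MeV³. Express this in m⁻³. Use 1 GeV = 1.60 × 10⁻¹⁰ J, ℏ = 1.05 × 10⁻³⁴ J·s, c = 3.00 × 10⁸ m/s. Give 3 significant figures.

1.04 × 10³⁹ m⁻³

Number density is [L]⁻³ = [E]³/(ℏc)³.
1 GeV³ → 1/(ℏc)³ × (1 GeV in J)³ = 1.31 × 10⁴⁷ m⁻³.
Convert the energy scale: 7.94 MeV³ = 7.94 × 10⁻⁹ GeV³.
Result: 7.94 × 10⁻⁹ × 1.31 × 10⁴⁷ = 1.04 × 10³⁹ m⁻³.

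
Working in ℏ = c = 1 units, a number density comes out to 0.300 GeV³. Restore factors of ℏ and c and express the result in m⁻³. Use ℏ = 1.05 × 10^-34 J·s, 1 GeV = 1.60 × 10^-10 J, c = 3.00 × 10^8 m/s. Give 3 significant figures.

Number density is [L]⁻³ = [E]³/(ℏc)³.
1 GeV³ → 1/(ℏc)³ × (1 GeV in J)³ = 1.31 × 10^47 m⁻³.
Result: 0.300 × 1.31 × 10^47 = 3.93 × 10^46 m⁻³.

3.93 × 10^46 m⁻³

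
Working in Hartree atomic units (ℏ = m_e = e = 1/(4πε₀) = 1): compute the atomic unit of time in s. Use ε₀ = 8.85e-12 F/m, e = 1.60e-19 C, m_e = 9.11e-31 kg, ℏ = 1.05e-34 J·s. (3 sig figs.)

From ℏ = m_e = e = 1/(4πε₀) = 1 the time scale is τ_au = (4πε₀)²ℏ³/(m_e e⁴).
E_h = 4.38e-18 J
ℏ/E_h = 2.40e-17 s

2.40e-17 s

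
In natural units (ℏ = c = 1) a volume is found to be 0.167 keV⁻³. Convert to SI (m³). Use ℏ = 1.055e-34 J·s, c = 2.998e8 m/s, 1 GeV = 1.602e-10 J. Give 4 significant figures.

1.285e-30 m³

Volume is [L]³ = [E]⁻³·(ℏc)³.
1 GeV⁻³ → (ℏc)³ × (1 GeV in J)⁻³ = 7.696e-48 m³.
Convert the energy scale: 0.167 keV⁻³ = 1.67e17 GeV⁻³.
Result: 1.67e17 × 7.696e-48 = 1.285e-30 m³.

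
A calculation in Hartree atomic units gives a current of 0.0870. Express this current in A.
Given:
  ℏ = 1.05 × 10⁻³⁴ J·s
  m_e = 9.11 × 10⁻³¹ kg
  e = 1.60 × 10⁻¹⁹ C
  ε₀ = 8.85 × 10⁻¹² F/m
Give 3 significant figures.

5.80 × 10⁻⁴ A

One atomic unit of electric current: I_au = e E_h/ℏ = m_e e⁵/((4πε₀)²ℏ³) = 6.67 × 10⁻³ A.
0.0870 × 6.67 × 10⁻³ A = 5.80 × 10⁻⁴ A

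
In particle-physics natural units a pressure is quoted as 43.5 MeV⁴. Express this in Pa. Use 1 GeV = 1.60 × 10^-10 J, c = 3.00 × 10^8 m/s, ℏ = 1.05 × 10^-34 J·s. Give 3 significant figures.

9.12 × 10^26 Pa

Pressure is [E]/[L]³ = [E]⁴/(ℏc)³.
1 GeV⁴ → 1/(ℏc)³ × (1 GeV in J)⁴ = 2.10 × 10^37 Pa.
Convert the energy scale: 43.5 MeV⁴ = 4.35 × 10^-11 GeV⁴.
Result: 4.35 × 10^-11 × 2.10 × 10^37 = 9.12 × 10^26 Pa.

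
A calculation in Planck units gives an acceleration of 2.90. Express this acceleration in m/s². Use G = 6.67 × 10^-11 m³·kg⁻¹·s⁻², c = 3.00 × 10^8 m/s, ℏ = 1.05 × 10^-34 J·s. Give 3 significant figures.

One Planck acceleration: a_P = √(c⁷/(ℏG)) = 5.59 × 10^51 m/s².
2.90 × 5.59 × 10^51 m/s² = 1.62 × 10^52 m/s²

1.62 × 10^52 m/s²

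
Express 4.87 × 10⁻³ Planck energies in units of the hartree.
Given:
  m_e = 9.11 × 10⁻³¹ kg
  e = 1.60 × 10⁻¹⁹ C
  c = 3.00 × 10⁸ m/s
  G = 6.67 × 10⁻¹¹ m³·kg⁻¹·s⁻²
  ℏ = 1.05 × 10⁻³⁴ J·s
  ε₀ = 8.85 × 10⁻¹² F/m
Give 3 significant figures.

Planck energy: E_P = √(ℏc⁵/G) = 1.96 × 10⁹ J
hartree: E_h = m_e e⁴/(4πε₀ℏ)² = 4.38 × 10⁻¹⁸ J
4.87 × 10⁻³ × 1.96 × 10⁹ / 4.38 × 10⁻¹⁸ = 2.18 × 10²⁴

2.18 × 10²⁴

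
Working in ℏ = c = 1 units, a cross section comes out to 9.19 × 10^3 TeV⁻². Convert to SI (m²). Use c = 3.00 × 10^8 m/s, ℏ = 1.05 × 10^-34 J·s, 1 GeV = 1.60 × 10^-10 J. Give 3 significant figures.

Area is [L]² = [E]⁻²·(ℏc)²; restore (ℏc)².
1 GeV⁻² → (ℏc)² × (1 GeV in J)⁻² = 3.88 × 10^-32 m².
Convert the energy scale: 9.19 × 10^3 TeV⁻² = 9.19 × 10^-3 GeV⁻².
Result: 9.19 × 10^-3 × 3.88 × 10^-32 = 3.56 × 10^-34 m².

3.56 × 10^-34 m²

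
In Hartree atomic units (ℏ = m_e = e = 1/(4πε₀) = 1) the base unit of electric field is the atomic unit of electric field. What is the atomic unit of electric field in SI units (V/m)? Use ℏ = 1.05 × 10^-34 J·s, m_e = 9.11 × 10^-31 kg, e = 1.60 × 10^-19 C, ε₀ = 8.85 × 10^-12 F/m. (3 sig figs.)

5.20 × 10^11 V/m

E_au = E_h/(e a₀) = m_e²e⁵/((4πε₀)³ℏ⁴)
E_h = 4.38 × 10^-18 J
a₀ = 5.26 × 10^-11 m
E_h/(e·a₀) = 5.20 × 10^11 V/m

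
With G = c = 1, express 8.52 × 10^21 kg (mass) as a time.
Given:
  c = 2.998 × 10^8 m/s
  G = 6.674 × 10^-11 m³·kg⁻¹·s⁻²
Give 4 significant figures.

Mass → time via G/c³.
8.52 × 10^21 kg × (G/c³) = 2.110 × 10^-14 s

2.110 × 10^-14 s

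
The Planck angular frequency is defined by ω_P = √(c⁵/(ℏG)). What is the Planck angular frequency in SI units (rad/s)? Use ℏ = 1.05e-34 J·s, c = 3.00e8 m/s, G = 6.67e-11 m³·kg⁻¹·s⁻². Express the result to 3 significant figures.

1.86e43 rad/s

ω_P = √(c⁵/(ℏG))
  = √(3.47e86)
  = 1.86e43 rad/s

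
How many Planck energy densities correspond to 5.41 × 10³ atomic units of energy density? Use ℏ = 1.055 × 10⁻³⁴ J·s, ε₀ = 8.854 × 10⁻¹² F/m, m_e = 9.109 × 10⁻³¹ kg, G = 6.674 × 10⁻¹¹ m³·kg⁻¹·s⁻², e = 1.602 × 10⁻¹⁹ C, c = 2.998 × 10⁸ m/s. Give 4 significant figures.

3.421 × 10⁻⁹⁷

atomic unit of energy density: u_au = E_h/a₀³ = m_e⁴e¹⁰/((4πε₀)⁵ℏ⁸) = 2.929 × 10¹³ J/m³
Planck energy density: u_P = c⁷/(ℏG²) = 4.632 × 10¹¹³ J/m³
5.41 × 10³ × 2.929 × 10¹³ / 4.632 × 10¹¹³ = 3.421 × 10⁻⁹⁷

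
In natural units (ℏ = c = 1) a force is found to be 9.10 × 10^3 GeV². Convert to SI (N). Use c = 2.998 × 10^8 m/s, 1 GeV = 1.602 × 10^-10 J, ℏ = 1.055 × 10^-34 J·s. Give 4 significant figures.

Force is [E]/[L] = [E]²/(ℏc); restore (ℏc)⁻¹.
1 GeV² → 1/(ℏc) × (1 GeV in J)² = 8.114 × 10^5 N.
Result: 9.10 × 10^3 × 8.114 × 10^5 = 7.384 × 10^9 N.

7.384 × 10^9 N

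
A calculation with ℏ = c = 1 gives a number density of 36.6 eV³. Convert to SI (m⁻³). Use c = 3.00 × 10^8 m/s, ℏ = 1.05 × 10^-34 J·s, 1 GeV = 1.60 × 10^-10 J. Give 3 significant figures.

4.80 × 10^21 m⁻³

Number density is [L]⁻³ = [E]³/(ℏc)³.
1 GeV³ → 1/(ℏc)³ × (1 GeV in J)³ = 1.31 × 10^47 m⁻³.
Convert the energy scale: 36.6 eV³ = 3.66 × 10^-26 GeV³.
Result: 3.66 × 10^-26 × 1.31 × 10^47 = 4.80 × 10^21 m⁻³.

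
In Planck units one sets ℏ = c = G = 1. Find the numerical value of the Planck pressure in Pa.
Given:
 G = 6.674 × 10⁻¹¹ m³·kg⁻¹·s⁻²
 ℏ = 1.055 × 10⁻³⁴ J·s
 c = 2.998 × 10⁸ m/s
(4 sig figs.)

4.632 × 10¹¹³ Pa

p_P = c⁷/(ℏG²)
  = 2.177 × 10⁵⁹ / 4.699 × 10⁻⁵⁵
  = 4.632 × 10¹¹³ Pa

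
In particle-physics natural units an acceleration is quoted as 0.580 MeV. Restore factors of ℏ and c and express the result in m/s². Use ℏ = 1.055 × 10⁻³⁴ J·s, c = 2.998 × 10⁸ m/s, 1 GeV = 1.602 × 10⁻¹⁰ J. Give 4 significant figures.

2.640 × 10²⁹ m/s²

Acceleration is [L]/[T]² = c·[E]/ℏ.
1 GeV → c/ℏ × (1 GeV in J) = 4.552 × 10³² m/s².
Convert the energy scale: 0.580 MeV = 5.80 × 10⁻⁴ GeV.
Result: 5.80 × 10⁻⁴ × 4.552 × 10³² = 2.640 × 10²⁹ m/s².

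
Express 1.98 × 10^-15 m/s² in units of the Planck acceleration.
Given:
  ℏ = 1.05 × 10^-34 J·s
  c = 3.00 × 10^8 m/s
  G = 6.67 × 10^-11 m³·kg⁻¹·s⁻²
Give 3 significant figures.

Planck acceleration: a_P = √(c⁷/(ℏG)) = 5.59 × 10^51 m/s².
1.98 × 10^-15 / 5.59 × 10^51 = 3.54 × 10^-67

3.54 × 10^-67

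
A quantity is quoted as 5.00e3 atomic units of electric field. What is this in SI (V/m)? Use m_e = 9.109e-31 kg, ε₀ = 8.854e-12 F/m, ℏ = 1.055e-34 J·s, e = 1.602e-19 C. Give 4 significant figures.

2.565e15 V/m

One atomic unit of electric field: E_au = E_h/(e a₀) = m_e²e⁵/((4πε₀)³ℏ⁴) = 5.131e11 V/m.
5.00e3 × 5.131e11 V/m = 2.565e15 V/m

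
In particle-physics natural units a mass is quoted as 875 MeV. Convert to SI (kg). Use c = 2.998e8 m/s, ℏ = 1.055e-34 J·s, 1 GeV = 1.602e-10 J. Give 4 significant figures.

Mass is [E]/c²; divide by c².
1 GeV → 1/c² × (1 GeV in J) = 1.782e-27 kg.
Convert the energy scale: 875 MeV = 0.875 GeV.
Result: 0.875 × 1.782e-27 = 1.560e-27 kg.

1.560e-27 kg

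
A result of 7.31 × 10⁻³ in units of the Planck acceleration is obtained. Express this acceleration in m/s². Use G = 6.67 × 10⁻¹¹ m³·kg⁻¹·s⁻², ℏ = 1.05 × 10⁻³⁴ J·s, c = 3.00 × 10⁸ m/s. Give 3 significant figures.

4.08 × 10⁴⁹ m/s²

One Planck acceleration: a_P = √(c⁷/(ℏG)) = 5.59 × 10⁵¹ m/s².
7.31 × 10⁻³ × 5.59 × 10⁵¹ m/s² = 4.08 × 10⁴⁹ m/s²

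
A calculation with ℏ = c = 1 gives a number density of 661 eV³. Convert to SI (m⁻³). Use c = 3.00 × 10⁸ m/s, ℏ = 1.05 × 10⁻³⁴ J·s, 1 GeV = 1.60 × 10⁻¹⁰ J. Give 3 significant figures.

8.66 × 10²² m⁻³

Number density is [L]⁻³ = [E]³/(ℏc)³.
1 GeV³ → 1/(ℏc)³ × (1 GeV in J)³ = 1.31 × 10⁴⁷ m⁻³.
Convert the energy scale: 661 eV³ = 6.61 × 10⁻²⁵ GeV³.
Result: 6.61 × 10⁻²⁵ × 1.31 × 10⁴⁷ = 8.66 × 10²² m⁻³.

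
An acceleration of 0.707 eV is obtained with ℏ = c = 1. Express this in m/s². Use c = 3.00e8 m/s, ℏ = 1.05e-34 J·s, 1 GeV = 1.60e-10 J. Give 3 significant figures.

3.23e23 m/s²

Acceleration is [L]/[T]² = c·[E]/ℏ.
1 GeV → c/ℏ × (1 GeV in J) = 4.57e32 m/s².
Convert the energy scale: 0.707 eV = 7.07e-10 GeV.
Result: 7.07e-10 × 4.57e32 = 3.23e23 m/s².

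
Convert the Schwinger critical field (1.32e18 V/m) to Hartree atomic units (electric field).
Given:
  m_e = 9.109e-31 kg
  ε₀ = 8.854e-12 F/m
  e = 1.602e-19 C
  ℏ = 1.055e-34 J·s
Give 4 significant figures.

2.573e6

atomic unit of electric field: E_au = E_h/(e a₀) = m_e²e⁵/((4πε₀)³ℏ⁴) = 5.131e11 V/m.
1.32e18 / 5.131e11 = 2.573e6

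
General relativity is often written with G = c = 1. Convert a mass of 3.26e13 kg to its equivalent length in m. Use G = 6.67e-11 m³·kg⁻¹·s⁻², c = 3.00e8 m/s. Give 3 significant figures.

In G = c = 1 units mass has dimensions of length; the conversion factor is G/c².
3.26e13 kg × (G/c²) = 2.42e-14 m

2.42e-14 m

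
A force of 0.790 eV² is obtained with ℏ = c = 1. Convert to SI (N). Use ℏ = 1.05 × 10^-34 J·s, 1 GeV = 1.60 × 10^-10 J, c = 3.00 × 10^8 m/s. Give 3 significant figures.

Force is [E]/[L] = [E]²/(ℏc); restore (ℏc)⁻¹.
1 GeV² → 1/(ℏc) × (1 GeV in J)² = 8.13 × 10^5 N.
Convert the energy scale: 0.790 eV² = 7.90 × 10^-19 GeV².
Result: 7.90 × 10^-19 × 8.13 × 10^5 = 6.42 × 10^-13 N.

6.42 × 10^-13 N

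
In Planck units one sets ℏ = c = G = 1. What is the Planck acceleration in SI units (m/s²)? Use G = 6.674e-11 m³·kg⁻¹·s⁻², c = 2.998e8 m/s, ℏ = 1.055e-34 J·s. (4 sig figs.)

5.560e51 m/s²

a_P = √(c⁷/(ℏG))
  = √(3.092e103)
  = 5.560e51 m/s²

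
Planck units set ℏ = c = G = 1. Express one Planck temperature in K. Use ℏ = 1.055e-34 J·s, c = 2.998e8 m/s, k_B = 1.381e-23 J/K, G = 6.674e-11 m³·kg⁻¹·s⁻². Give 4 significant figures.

From ℏ = c = G = 1 the temperature scale is T_P = √(ℏc⁵/G) / k_B.
  = √(3.828e18) × 7.241e22
  = 1.417e32 K

1.417e32 K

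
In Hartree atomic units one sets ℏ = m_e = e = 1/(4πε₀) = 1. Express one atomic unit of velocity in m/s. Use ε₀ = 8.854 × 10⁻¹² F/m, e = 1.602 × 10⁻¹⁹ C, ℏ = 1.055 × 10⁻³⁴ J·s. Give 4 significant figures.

2.186 × 10⁶ m/s

v_au = e²/(4πε₀ℏ)
  = 2.566 × 10⁻³⁸ / 1.174 × 10⁻⁴⁴
  = 2.186 × 10⁶ m/s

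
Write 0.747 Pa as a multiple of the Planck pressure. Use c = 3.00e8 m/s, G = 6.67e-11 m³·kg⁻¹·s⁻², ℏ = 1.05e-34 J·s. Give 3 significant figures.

Planck pressure: p_P = c⁷/(ℏG²) = 4.68e113 Pa.
0.747 / 4.68e113 = 1.60e-114

1.60e-114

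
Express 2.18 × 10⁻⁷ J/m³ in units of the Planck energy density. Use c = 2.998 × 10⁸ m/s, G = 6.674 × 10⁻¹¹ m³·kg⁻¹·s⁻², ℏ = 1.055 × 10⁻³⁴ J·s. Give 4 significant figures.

4.706 × 10⁻¹²¹

Planck energy density: u_P = c⁷/(ℏG²) = 4.632 × 10¹¹³ J/m³.
2.18 × 10⁻⁷ / 4.632 × 10¹¹³ = 4.706 × 10⁻¹²¹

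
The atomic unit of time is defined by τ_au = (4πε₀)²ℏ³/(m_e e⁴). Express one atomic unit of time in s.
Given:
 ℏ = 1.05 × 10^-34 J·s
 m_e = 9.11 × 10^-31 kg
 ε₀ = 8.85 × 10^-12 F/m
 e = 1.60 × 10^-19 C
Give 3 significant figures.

τ_au = (4πε₀)²ℏ³/(m_e e⁴)
E_h = 4.38 × 10^-18 J
ℏ/E_h = 2.40 × 10^-17 s

2.40 × 10^-17 s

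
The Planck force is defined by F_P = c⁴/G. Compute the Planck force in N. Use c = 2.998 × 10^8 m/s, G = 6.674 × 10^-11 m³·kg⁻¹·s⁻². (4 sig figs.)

1.210 × 10^44 N

F_P = c⁴/G
  = 8.078 × 10^33 / 6.674 × 10^-11
  = 1.210 × 10^44 N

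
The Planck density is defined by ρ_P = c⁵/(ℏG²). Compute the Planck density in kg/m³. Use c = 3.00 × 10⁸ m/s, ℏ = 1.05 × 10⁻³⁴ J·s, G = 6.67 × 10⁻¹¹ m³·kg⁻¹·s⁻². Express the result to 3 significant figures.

ρ_P = c⁵/(ℏG²)
  = 2.43 × 10⁴² / 4.67 × 10⁻⁵⁵
  = 5.20 × 10⁹⁶ kg/m³

5.20 × 10⁹⁶ kg/m³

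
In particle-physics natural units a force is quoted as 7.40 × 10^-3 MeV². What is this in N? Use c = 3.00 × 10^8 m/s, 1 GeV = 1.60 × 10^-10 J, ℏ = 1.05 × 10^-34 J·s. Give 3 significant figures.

Force is [E]/[L] = [E]²/(ℏc); restore (ℏc)⁻¹.
1 GeV² → 1/(ℏc) × (1 GeV in J)² = 8.13 × 10^5 N.
Convert the energy scale: 7.40 × 10^-3 MeV² = 7.40 × 10^-9 GeV².
Result: 7.40 × 10^-9 × 8.13 × 10^5 = 6.01 × 10^-3 N.

6.01 × 10^-3 N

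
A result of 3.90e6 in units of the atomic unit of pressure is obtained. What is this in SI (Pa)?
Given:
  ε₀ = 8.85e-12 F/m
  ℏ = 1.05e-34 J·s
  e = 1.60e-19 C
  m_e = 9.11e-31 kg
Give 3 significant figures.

One atomic unit of pressure: P_au = E_h/a₀³ = m_e⁴e¹⁰/((4πε₀)⁵ℏ⁸) = 3.01e13 Pa.
3.90e6 × 3.01e13 Pa = 1.18e20 Pa

1.18e20 Pa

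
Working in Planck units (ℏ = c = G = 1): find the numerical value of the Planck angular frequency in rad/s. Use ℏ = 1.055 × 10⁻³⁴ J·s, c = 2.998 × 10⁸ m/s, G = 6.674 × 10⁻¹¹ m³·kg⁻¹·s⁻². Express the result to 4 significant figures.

1.855 × 10⁴³ rad/s

From ℏ = c = G = 1 the angular frequency scale is ω_P = √(c⁵/(ℏG)).
  = √(3.440 × 10⁸⁶)
  = 1.855 × 10⁴³ rad/s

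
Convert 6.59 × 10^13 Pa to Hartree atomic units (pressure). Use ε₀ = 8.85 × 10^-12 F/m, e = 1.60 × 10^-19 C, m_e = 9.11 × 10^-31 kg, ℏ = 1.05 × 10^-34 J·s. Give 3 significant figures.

2.19

atomic unit of pressure: P_au = E_h/a₀³ = m_e⁴e¹⁰/((4πε₀)⁵ℏ⁸) = 3.01 × 10^13 Pa.
6.59 × 10^13 / 3.01 × 10^13 = 2.19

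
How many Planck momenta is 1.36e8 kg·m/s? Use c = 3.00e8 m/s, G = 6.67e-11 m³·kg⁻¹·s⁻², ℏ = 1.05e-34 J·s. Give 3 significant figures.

2.09e7

Planck momentum: p_P = √(ℏc³/G) = 6.52 kg·m/s.
1.36e8 / 6.52 = 2.09e7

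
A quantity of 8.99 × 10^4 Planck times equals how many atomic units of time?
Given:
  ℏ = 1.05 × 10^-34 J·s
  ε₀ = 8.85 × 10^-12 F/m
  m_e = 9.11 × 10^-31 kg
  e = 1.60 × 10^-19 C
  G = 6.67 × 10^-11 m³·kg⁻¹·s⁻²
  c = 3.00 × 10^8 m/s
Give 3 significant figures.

Planck time: t_P = √(ℏG/c⁵) = 5.37 × 10^-44 s
atomic unit of time: τ_au = (4πε₀)²ℏ³/(m_e e⁴) = 2.40 × 10^-17 s
8.99 × 10^4 × 5.37 × 10^-44 / 2.40 × 10^-17 = 2.01 × 10^-22

2.01 × 10^-22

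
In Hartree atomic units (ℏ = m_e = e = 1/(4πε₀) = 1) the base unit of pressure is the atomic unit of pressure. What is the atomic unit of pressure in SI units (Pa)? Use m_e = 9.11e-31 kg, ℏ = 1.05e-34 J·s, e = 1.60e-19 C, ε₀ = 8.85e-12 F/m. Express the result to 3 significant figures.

3.01e13 Pa

P_au = E_h/a₀³ = m_e⁴e¹⁰/((4πε₀)⁵ℏ⁸)
E_h = 4.38e-18 J
a₀ = 5.26e-11 m
E_h/a₀³ = 3.01e13 Pa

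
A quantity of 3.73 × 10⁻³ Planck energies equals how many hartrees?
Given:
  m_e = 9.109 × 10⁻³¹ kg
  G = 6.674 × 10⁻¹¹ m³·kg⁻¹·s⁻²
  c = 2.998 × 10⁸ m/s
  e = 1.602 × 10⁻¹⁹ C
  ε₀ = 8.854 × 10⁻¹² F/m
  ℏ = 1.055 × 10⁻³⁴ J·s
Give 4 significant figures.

1.676 × 10²⁴

Planck energy: E_P = √(ℏc⁵/G) = 1.957 × 10⁹ J
hartree: E_h = m_e e⁴/(4πε₀ℏ)² = 4.354 × 10⁻¹⁸ J
3.73 × 10⁻³ × 1.957 × 10⁹ / 4.354 × 10⁻¹⁸ = 1.676 × 10²⁴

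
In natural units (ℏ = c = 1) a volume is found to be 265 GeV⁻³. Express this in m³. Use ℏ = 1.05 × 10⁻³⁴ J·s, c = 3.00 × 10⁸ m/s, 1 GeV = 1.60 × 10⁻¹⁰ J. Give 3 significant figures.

Volume is [L]³ = [E]⁻³·(ℏc)³.
1 GeV⁻³ → (ℏc)³ × (1 GeV in J)⁻³ = 7.63 × 10⁻⁴⁸ m³.
Result: 265 × 7.63 × 10⁻⁴⁸ = 2.02 × 10⁻⁴⁵ m³.

2.02 × 10⁻⁴⁵ m³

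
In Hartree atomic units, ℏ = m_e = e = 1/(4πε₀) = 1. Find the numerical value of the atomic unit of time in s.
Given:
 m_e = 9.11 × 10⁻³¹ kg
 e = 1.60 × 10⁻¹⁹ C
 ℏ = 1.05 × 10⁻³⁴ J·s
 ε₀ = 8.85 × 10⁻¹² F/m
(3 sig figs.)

The unique combination of the constants set to 1 with dimensions of time is τ_au = (4πε₀)²ℏ³/(m_e e⁴).
E_h = 4.38 × 10⁻¹⁸ J
ℏ/E_h = 2.40 × 10⁻¹⁷ s

2.40 × 10⁻¹⁷ s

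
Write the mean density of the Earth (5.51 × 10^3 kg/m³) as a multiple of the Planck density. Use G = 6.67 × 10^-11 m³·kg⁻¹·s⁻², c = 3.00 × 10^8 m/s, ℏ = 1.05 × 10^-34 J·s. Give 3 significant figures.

1.06 × 10^-93

Planck density: ρ_P = c⁵/(ℏG²) = 5.20 × 10^96 kg/m³.
5.51 × 10^3 / 5.20 × 10^96 = 1.06 × 10^-93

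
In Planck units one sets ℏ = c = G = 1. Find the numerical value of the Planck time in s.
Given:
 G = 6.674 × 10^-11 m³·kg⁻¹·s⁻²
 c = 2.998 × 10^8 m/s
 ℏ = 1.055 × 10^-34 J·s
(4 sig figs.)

5.392 × 10^-44 s

t_P = √(ℏG/c⁵)
  = √(2.907 × 10^-87)
  = 5.392 × 10^-44 s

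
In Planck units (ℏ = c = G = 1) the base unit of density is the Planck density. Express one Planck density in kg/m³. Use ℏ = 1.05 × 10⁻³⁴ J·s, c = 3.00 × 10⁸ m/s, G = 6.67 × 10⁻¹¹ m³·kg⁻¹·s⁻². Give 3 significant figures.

ρ_P = c⁵/(ℏG²)
  = 2.43 × 10⁴² / 4.67 × 10⁻⁵⁵
  = 5.20 × 10⁹⁶ kg/m³

5.20 × 10⁹⁶ kg/m³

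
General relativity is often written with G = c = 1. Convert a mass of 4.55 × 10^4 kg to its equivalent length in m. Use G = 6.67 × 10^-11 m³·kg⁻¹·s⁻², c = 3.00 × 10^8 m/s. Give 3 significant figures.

In G = c = 1 units mass has dimensions of length; the conversion factor is G/c².
4.55 × 10^4 kg × (G/c²) = 3.37 × 10^-23 m

3.37 × 10^-23 m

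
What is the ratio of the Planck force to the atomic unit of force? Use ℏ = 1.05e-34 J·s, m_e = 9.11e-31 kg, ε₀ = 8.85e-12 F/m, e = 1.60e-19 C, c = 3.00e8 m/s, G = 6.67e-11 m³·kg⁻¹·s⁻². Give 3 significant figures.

1.46e51

Planck force: F_P = c⁴/G = 1.21e44 N
atomic unit of force: F_au = E_h/a₀ = m_e²e⁶/((4πε₀)³ℏ⁴) = 8.33e-8 N
ratio = 1.21e44 / 8.33e-8 = 1.46e51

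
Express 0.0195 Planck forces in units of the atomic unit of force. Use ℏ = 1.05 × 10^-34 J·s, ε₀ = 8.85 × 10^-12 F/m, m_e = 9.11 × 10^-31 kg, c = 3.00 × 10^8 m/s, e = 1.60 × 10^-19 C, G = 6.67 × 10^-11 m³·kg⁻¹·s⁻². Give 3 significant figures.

2.84 × 10^49

Planck force: F_P = c⁴/G = 1.21 × 10^44 N
atomic unit of force: F_au = E_h/a₀ = m_e²e⁶/((4πε₀)³ℏ⁴) = 8.33 × 10^-8 N
0.0195 × 1.21 × 10^44 / 8.33 × 10^-8 = 2.84 × 10^49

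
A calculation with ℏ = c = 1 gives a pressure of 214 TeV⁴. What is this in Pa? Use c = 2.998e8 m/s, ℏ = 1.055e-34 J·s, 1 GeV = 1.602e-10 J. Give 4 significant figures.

Pressure is [E]/[L]³ = [E]⁴/(ℏc)³.
1 GeV⁴ → 1/(ℏc)³ × (1 GeV in J)⁴ = 2.082e37 Pa.
Convert the energy scale: 214 TeV⁴ = 2.14e14 GeV⁴.
Result: 2.14e14 × 2.082e37 = 4.455e51 Pa.

4.455e51 Pa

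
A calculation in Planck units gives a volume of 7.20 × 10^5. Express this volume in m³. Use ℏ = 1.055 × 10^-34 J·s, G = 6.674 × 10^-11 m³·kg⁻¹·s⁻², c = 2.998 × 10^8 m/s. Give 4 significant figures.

3.041 × 10^-99 m³

One Planck volume: V_P = (ℏG/c³)^(3/2) = 4.224 × 10^-105 m³.
7.20 × 10^5 × 4.224 × 10^-105 m³ = 3.041 × 10^-99 m³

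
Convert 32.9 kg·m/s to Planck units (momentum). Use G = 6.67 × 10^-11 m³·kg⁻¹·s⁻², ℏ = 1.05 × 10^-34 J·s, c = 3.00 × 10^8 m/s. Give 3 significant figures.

Planck momentum: p_P = √(ℏc³/G) = 6.52 kg·m/s.
32.9 / 6.52 = 5.05

5.05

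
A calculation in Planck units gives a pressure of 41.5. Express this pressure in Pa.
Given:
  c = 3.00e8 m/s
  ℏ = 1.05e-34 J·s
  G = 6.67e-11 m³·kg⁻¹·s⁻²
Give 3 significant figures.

1.94e115 Pa

One Planck pressure: p_P = c⁷/(ℏG²) = 4.68e113 Pa.
41.5 × 4.68e113 Pa = 1.94e115 Pa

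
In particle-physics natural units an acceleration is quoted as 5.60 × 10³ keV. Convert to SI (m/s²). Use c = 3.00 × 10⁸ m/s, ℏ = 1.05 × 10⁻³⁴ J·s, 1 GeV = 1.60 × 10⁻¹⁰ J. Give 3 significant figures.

Acceleration is [L]/[T]² = c·[E]/ℏ.
1 GeV → c/ℏ × (1 GeV in J) = 4.57 × 10³² m/s².
Convert the energy scale: 5.60 × 10³ keV = 5.60 × 10⁻³ GeV.
Result: 5.60 × 10⁻³ × 4.57 × 10³² = 2.56 × 10³⁰ m/s².

2.56 × 10³⁰ m/s²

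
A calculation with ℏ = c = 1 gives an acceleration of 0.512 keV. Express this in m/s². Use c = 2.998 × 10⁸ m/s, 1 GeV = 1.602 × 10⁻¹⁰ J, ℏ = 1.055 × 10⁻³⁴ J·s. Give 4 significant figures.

Acceleration is [L]/[T]² = c·[E]/ℏ.
1 GeV → c/ℏ × (1 GeV in J) = 4.552 × 10³² m/s².
Convert the energy scale: 0.512 keV = 5.12 × 10⁻⁷ GeV.
Result: 5.12 × 10⁻⁷ × 4.552 × 10³² = 2.331 × 10²⁶ m/s².

2.331 × 10²⁶ m/s²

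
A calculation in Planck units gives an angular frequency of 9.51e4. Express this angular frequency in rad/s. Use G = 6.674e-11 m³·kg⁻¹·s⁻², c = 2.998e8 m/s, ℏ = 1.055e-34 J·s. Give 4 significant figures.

One Planck angular frequency: ω_P = √(c⁵/(ℏG)) = 1.855e43 rad/s.
9.51e4 × 1.855e43 rad/s = 1.764e48 rad/s

1.764e48 rad/s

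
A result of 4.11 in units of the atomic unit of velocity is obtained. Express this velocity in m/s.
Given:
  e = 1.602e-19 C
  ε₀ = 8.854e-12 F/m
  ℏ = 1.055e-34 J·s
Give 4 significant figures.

8.986e6 m/s

One atomic unit of velocity: v_au = e²/(4πε₀ℏ) = 2.186e6 m/s.
4.11 × 2.186e6 m/s = 8.986e6 m/s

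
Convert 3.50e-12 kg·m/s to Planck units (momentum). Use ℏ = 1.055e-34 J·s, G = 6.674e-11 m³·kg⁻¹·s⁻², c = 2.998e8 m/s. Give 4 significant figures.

Planck momentum: p_P = √(ℏc³/G) = 6.527 kg·m/s.
3.50e-12 / 6.527 = 5.363e-13

5.363e-13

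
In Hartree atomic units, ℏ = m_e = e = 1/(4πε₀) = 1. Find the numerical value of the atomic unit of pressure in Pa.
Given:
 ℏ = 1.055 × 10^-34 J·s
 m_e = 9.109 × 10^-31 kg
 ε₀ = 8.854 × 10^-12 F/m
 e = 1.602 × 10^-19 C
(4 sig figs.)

The unique combination of the constants set to 1 with dimensions of pressure is P_au = E_h/a₀³ = m_e⁴e¹⁰/((4πε₀)⁵ℏ⁸).
E_h = 4.354 × 10^-18 J
a₀ = 5.297 × 10^-11 m
E_h/a₀³ = 2.929 × 10^13 Pa

2.929 × 10^13 Pa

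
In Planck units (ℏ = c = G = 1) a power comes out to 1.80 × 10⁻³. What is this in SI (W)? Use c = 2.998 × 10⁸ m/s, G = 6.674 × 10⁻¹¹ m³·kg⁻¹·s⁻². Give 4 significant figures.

One Planck power: P_P = c⁵/G = 3.629 × 10⁵² W.
1.80 × 10⁻³ × 3.629 × 10⁵² W = 6.532 × 10⁴⁹ W

6.532 × 10⁴⁹ W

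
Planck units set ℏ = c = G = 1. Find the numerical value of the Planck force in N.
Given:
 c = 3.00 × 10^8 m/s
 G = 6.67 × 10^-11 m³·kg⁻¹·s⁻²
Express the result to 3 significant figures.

Dimensional analysis gives F_P = c⁴/G.
  = 8.10 × 10^33 / 6.67 × 10^-11
  = 1.21 × 10^44 N

1.21 × 10^44 N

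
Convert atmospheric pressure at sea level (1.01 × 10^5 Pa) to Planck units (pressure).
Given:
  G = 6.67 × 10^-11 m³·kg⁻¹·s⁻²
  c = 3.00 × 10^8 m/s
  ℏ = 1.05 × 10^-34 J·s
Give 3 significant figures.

Planck pressure: p_P = c⁷/(ℏG²) = 4.68 × 10^113 Pa.
1.01 × 10^5 / 4.68 × 10^113 = 2.16 × 10^-109

2.16 × 10^-109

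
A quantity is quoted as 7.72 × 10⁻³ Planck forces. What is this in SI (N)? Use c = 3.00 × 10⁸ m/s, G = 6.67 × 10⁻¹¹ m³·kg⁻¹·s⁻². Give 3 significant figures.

9.38 × 10⁴¹ N

One Planck force: F_P = c⁴/G = 1.21 × 10⁴⁴ N.
7.72 × 10⁻³ × 1.21 × 10⁴⁴ N = 9.38 × 10⁴¹ N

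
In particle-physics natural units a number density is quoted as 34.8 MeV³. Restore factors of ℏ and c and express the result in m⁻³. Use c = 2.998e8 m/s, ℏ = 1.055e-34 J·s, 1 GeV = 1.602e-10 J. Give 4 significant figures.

Number density is [L]⁻³ = [E]³/(ℏc)³.
1 GeV³ → 1/(ℏc)³ × (1 GeV in J)³ = 1.299e47 m⁻³.
Convert the energy scale: 34.8 MeV³ = 3.48e-8 GeV³.
Result: 3.48e-8 × 1.299e47 = 4.522e39 m⁻³.

4.522e39 m⁻³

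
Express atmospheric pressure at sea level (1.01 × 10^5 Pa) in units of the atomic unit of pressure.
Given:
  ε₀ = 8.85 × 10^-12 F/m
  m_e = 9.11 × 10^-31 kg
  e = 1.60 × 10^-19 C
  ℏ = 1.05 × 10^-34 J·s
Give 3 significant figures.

atomic unit of pressure: P_au = E_h/a₀³ = m_e⁴e¹⁰/((4πε₀)⁵ℏ⁸) = 3.01 × 10^13 Pa.
1.01 × 10^5 / 3.01 × 10^13 = 3.35 × 10^-9

3.35 × 10^-9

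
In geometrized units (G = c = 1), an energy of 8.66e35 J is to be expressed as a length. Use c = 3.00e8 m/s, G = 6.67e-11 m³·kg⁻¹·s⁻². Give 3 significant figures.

7.13e-9 m

Energy → length via G/c⁴.
8.66e35 J × (G/c⁴) = 7.13e-9 m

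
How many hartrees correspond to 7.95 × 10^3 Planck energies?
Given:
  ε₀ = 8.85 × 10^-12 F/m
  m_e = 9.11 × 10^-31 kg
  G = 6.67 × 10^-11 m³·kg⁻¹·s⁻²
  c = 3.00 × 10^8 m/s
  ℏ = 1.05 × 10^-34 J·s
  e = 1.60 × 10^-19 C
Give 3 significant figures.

3.55 × 10^30

Planck energy: E_P = √(ℏc⁵/G) = 1.96 × 10^9 J
hartree: E_h = m_e e⁴/(4πε₀ℏ)² = 4.38 × 10^-18 J
7.95 × 10^3 × 1.96 × 10^9 / 4.38 × 10^-18 = 3.55 × 10^30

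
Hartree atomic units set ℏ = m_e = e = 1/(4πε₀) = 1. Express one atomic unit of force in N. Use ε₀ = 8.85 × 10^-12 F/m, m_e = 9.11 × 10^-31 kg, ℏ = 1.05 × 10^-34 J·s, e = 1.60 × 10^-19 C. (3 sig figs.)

Dimensional analysis gives F_au = E_h/a₀ = m_e²e⁶/((4πε₀)³ℏ⁴).
E_h = 4.38 × 10^-18 J
a₀ = 5.26 × 10^-11 m
E_h/a₀ = 8.33 × 10^-8 N

8.33 × 10^-8 N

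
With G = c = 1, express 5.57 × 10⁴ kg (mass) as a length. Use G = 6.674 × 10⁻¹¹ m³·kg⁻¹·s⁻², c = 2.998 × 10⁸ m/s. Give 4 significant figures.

In G = c = 1 units mass has dimensions of length; the conversion factor is G/c².
5.57 × 10⁴ kg × (G/c²) = 4.136 × 10⁻²³ m

4.136 × 10⁻²³ m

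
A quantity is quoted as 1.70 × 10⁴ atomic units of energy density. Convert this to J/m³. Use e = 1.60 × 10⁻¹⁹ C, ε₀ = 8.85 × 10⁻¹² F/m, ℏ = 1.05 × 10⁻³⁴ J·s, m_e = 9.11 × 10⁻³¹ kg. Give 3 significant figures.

One atomic unit of energy density: u_au = E_h/a₀³ = m_e⁴e¹⁰/((4πε₀)⁵ℏ⁸) = 3.01 × 10¹³ J/m³.
1.70 × 10⁴ × 3.01 × 10¹³ J/m³ = 5.12 × 10¹⁷ J/m³

5.12 × 10¹⁷ J/m³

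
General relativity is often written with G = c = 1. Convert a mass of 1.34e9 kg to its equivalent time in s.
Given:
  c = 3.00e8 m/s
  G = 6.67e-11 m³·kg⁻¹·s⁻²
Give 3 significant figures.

Mass → time via G/c³.
1.34e9 kg × (G/c³) = 3.31e-27 s

3.31e-27 s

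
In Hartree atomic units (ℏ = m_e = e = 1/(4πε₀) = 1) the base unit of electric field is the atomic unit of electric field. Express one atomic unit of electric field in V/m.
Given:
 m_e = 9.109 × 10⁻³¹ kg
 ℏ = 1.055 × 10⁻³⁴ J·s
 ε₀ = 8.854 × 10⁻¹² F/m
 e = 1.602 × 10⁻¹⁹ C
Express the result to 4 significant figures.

5.131 × 10¹¹ V/m

E_au = E_h/(e a₀) = m_e²e⁵/((4πε₀)³ℏ⁴)
E_h = 4.354 × 10⁻¹⁸ J
a₀ = 5.297 × 10⁻¹¹ m
E_h/(e·a₀) = 5.131 × 10¹¹ V/m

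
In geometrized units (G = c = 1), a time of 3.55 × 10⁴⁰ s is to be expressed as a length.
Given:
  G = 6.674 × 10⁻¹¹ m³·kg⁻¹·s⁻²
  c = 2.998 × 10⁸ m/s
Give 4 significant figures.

1.064 × 10⁴⁹ m

Time → length via c.
3.55 × 10⁴⁰ s × (c) = 1.064 × 10⁴⁹ m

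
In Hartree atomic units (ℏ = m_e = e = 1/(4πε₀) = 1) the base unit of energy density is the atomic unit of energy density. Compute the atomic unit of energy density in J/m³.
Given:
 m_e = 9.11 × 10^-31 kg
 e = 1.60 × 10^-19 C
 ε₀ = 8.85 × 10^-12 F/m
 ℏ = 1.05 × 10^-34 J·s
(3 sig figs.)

3.01 × 10^13 J/m³

u_au = E_h/a₀³ = m_e⁴e¹⁰/((4πε₀)⁵ℏ⁸)
E_h = 4.38 × 10^-18 J
a₀ = 5.26 × 10^-11 m
E_h/a₀³ = 3.01 × 10^13 J/m³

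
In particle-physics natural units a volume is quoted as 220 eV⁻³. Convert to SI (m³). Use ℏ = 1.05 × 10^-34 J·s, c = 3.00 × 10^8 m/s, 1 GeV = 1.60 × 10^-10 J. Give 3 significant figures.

Volume is [L]³ = [E]⁻³·(ℏc)³.
1 GeV⁻³ → (ℏc)³ × (1 GeV in J)⁻³ = 7.63 × 10^-48 m³.
Convert the energy scale: 220 eV⁻³ = 2.20 × 10^29 GeV⁻³.
Result: 2.20 × 10^29 × 7.63 × 10^-48 = 1.68 × 10^-18 m³.

1.68 × 10^-18 m³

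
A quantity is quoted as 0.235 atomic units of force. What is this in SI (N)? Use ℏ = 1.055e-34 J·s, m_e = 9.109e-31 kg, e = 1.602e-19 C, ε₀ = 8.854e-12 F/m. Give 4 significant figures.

1.932e-8 N

One atomic unit of force: F_au = E_h/a₀ = m_e²e⁶/((4πε₀)³ℏ⁴) = 8.220e-8 N.
0.235 × 8.220e-8 N = 1.932e-8 N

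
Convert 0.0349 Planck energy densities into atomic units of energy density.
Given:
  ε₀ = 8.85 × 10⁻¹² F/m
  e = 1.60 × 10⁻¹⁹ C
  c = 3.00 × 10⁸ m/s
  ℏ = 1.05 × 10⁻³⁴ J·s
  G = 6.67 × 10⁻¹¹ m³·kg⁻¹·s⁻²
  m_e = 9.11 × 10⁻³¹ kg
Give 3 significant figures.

5.42 × 10⁹⁸

Planck energy density: u_P = c⁷/(ℏG²) = 4.68 × 10¹¹³ J/m³
atomic unit of energy density: u_au = E_h/a₀³ = m_e⁴e¹⁰/((4πε₀)⁵ℏ⁸) = 3.01 × 10¹³ J/m³
0.0349 × 4.68 × 10¹¹³ / 3.01 × 10¹³ = 5.42 × 10⁹⁸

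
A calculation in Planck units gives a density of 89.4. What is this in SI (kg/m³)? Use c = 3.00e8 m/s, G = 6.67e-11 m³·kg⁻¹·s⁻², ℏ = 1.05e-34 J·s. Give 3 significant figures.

One Planck density: ρ_P = c⁵/(ℏG²) = 5.20e96 kg/m³.
89.4 × 5.20e96 kg/m³ = 4.65e98 kg/m³

4.65e98 kg/m³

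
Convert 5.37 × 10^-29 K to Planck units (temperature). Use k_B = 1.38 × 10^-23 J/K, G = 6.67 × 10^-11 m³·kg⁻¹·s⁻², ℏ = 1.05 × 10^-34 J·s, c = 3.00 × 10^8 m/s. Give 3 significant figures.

3.79 × 10^-61

Planck temperature: T_P = √(ℏc⁵/G) / k_B = 1.42 × 10^32 K.
5.37 × 10^-29 / 1.42 × 10^32 = 3.79 × 10^-61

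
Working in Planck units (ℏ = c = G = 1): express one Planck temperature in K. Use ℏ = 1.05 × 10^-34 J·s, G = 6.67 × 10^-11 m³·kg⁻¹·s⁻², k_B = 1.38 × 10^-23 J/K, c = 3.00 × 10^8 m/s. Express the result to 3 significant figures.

From ℏ = c = G = 1 the temperature scale is T_P = √(ℏc⁵/G) / k_B.
  = √(3.83 × 10^18) × 7.25 × 10^22
  = 1.42 × 10^32 K

1.42 × 10^32 K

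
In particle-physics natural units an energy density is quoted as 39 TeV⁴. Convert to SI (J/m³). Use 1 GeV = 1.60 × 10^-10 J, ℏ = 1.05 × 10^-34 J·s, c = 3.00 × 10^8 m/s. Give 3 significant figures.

8.18 × 10^50 J/m³

[E]/[L]³ = [E]⁴/(ℏc)³; restore (ℏc)⁻³.
1 GeV⁴ → 1/(ℏc)³ × (1 GeV in J)⁴ = 2.10 × 10^37 J/m³.
Convert the energy scale: 39 TeV⁴ = 3.90 × 10^13 GeV⁴.
Result: 3.90 × 10^13 × 2.10 × 10^37 = 8.18 × 10^50 J/m³.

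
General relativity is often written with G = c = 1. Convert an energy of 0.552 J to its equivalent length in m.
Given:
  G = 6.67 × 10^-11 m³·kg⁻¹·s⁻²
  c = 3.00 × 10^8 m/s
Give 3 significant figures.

4.55 × 10^-45 m

Energy → length via G/c⁴.
0.552 J × (G/c⁴) = 4.55 × 10^-45 m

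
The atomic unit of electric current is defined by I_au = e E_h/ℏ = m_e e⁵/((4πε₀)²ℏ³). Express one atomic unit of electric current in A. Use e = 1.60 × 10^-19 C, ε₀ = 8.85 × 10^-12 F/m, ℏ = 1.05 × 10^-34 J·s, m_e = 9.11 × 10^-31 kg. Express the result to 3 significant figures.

6.67 × 10^-3 A

I_au = e E_h/ℏ = m_e e⁵/((4πε₀)²ℏ³)
E_h = 4.38 × 10^-18 J
e·E_h/ℏ = 6.67 × 10^-3 A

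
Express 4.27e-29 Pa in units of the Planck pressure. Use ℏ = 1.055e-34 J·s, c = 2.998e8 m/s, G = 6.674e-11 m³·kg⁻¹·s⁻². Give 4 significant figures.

Planck pressure: p_P = c⁷/(ℏG²) = 4.632e113 Pa.
4.27e-29 / 4.632e113 = 9.218e-143

9.218e-143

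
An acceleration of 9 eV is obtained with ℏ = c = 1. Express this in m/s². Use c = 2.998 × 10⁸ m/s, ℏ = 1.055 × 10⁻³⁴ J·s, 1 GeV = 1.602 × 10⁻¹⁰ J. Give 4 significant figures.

4.097 × 10²⁴ m/s²

Acceleration is [L]/[T]² = c·[E]/ℏ.
1 GeV → c/ℏ × (1 GeV in J) = 4.552 × 10³² m/s².
Convert the energy scale: 9 eV = 9.00 × 10⁻⁹ GeV.
Result: 9.00 × 10⁻⁹ × 4.552 × 10³² = 4.097 × 10²⁴ m/s².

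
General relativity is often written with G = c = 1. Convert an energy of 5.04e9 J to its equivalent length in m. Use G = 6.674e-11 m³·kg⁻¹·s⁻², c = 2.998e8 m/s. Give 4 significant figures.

Energy → length via G/c⁴.
5.04e9 J × (G/c⁴) = 4.164e-35 m

4.164e-35 m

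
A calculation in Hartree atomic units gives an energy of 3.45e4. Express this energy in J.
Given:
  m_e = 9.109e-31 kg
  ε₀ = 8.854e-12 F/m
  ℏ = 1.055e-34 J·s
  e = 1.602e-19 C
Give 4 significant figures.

One hartree: E_h = m_e e⁴/(4πε₀ℏ)² = 4.354e-18 J.
3.45e4 × 4.354e-18 J = 1.502e-13 J

1.502e-13 J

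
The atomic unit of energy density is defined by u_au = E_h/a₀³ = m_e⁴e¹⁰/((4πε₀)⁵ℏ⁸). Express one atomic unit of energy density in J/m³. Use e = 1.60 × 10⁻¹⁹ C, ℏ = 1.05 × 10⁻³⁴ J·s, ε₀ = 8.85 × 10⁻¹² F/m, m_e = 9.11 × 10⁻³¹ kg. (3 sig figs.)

3.01 × 10¹³ J/m³

u_au = E_h/a₀³ = m_e⁴e¹⁰/((4πε₀)⁵ℏ⁸)
E_h = 4.38 × 10⁻¹⁸ J
a₀ = 5.26 × 10⁻¹¹ m
E_h/a₀³ = 3.01 × 10¹³ J/m³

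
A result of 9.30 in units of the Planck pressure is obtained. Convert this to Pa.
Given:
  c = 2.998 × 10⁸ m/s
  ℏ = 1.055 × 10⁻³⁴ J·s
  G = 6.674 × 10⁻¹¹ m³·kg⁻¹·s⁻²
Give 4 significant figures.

4.308 × 10¹¹⁴ Pa

One Planck pressure: p_P = c⁷/(ℏG²) = 4.632 × 10¹¹³ Pa.
9.30 × 4.632 × 10¹¹³ Pa = 4.308 × 10¹¹⁴ Pa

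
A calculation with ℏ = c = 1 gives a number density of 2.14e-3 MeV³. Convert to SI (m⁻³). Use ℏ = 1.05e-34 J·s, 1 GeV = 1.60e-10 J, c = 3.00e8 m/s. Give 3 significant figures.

2.80e35 m⁻³

Number density is [L]⁻³ = [E]³/(ℏc)³.
1 GeV³ → 1/(ℏc)³ × (1 GeV in J)³ = 1.31e47 m⁻³.
Convert the energy scale: 2.14e-3 MeV³ = 2.14e-12 GeV³.
Result: 2.14e-12 × 1.31e47 = 2.80e35 m⁻³.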